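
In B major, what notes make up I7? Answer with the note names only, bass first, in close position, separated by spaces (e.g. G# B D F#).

B D# F# A#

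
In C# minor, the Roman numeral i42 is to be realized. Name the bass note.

B

i in C# minor has root C#; the chord is C#-E-G#-B.
The figure 42 means third inversion — the seventh is in the bass.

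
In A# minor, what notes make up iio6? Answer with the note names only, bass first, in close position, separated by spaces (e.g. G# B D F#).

D# F# B#

In A# minor, the second degree is B#, and the diatonic chord built there is a diminished triad.
Stacking thirds from B# gives B#-D#-F#.
The figured bass 6 indicates first inversion, placing the third (D#) in the bass: D#-F#-B#.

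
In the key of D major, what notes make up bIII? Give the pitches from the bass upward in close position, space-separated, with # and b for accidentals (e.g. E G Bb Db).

Scale degree 3 in D major is F#; lowering it a half step gives F. bIII is a major triad on the lowered third degree, borrowed from the parallel minor.
So the chord is F-A-C, a major triad.

F A C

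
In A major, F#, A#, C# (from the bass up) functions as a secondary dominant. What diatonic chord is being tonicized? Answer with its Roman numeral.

The chord is a major triad on F#.
A dominant resolves down a perfect fifth: F# → B. In A major, B is scale degree 2, i.e. ii.

ii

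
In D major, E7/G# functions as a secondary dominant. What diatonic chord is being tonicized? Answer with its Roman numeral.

The chord is a dominant seventh chord on E.
A dominant resolves down a perfect fifth: E → A. In D major, A is scale degree 5, i.e. V.

V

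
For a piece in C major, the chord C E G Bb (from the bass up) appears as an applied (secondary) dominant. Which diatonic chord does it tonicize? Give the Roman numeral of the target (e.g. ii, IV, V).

The chord is a dominant seventh chord on C.
A dominant resolves down a perfect fifth: C → F. In C major, F is scale degree 4, i.e. IV.

IV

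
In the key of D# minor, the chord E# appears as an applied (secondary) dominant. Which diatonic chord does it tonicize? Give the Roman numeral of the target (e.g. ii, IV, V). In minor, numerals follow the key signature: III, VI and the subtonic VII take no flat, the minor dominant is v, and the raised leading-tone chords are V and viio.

The chord is a major triad on E#.
A dominant resolves down a perfect fifth: E# → A#. In D# minor, A# is scale degree 5, i.e. V.

V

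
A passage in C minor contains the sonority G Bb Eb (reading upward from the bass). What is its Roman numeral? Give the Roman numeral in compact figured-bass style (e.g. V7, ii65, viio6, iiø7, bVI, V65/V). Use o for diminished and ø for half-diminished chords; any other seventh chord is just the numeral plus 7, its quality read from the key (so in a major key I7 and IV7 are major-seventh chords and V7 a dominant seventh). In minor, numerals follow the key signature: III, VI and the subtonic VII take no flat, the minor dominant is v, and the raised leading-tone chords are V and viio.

Stacked in thirds the chord is Eb-G-Bb: a major triad on Eb.
Eb is scale degree 3 in C minor, and a major triad on that degree is written III.
With G in the bass the chord is in first inversion, so the figured bass is 6.

III6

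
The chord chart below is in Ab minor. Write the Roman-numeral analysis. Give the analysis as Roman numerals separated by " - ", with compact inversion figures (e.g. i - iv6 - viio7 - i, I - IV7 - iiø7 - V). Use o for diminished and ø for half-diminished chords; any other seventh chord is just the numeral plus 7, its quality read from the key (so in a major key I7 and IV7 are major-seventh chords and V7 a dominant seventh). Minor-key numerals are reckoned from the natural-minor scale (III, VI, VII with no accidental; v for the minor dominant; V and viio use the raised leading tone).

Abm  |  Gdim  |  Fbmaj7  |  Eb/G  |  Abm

Abm: minor triad on Ab = scale degree 1 → i.
Gdim: diminished triad on G = scale degree 7 → viio.
Fbmaj7: root Fb is the submediant; major seventh chord there is VI7.
Eb/G: major triad on Eb = scale degree 5 → V6.
Abm: root Ab is the tonic; minor triad there is i.

i - viio - VI7 - V6 - i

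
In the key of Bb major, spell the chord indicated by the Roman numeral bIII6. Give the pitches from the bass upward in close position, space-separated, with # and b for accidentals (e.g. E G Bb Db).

F Ab Db

bIII6 is a major triad on the lowered third degree, borrowed from the parallel minor. In Bb major that root is Db.
So the chord is Db-F-Ab.
The figured bass 6 indicates first inversion, placing the third (F) in the bass: F-Ab-Db.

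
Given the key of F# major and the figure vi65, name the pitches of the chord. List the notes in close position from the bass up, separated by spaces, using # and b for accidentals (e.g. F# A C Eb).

The numeral's case and figure indicate a minor seventh chord. In F# major its root, the sixth degree, is D#.
That chord is spelled D#-F#-A#-C#.
With the 65 figure the chord is in first inversion; from the bass F# upward in close position it reads F#-A#-C#-D#.

F# A# C# D#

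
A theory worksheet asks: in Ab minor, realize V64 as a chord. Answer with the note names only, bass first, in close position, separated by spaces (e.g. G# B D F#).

In Ab minor, the dominant is Eb. The dominant is major (leading tone raised), so V is a major triad.
That chord is spelled Eb-G-Bb.
With the 64 figure the chord is in second inversion; from the bass Bb upward in close position it reads Bb-Eb-G.

Bb Eb G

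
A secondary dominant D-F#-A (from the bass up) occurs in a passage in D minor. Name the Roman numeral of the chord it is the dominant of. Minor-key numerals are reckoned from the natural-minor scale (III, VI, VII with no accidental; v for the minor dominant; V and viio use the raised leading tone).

iv

The chord is a major triad on D.
A dominant resolves down a perfect fifth: D → G. In D minor, G is scale degree 4, i.e. iv.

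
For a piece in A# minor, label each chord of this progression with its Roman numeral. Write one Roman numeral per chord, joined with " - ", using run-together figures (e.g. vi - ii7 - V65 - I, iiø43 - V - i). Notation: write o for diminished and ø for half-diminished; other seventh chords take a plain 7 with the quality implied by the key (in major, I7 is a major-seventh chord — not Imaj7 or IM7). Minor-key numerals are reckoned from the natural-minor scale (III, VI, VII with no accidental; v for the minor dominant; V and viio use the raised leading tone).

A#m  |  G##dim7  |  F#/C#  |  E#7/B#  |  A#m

A#m has root A#, degree 1 in A# minor, so i.
G##dim7: root G## is the leading tone; fully diminished seventh chord there is viio7.
F#/C#: major triad on F# = scale degree 6 → VI64.
E#7/B#: dominant seventh chord on E# = scale degree 5 → V43.
A#m: root A# is the tonic; minor triad there is i.

i - viio7 - VI64 - V43 - i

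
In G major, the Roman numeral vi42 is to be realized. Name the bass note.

vi in G major has root E; the chord is E-G-B-D.
The figure 42 means third inversion — the seventh is in the bass.

D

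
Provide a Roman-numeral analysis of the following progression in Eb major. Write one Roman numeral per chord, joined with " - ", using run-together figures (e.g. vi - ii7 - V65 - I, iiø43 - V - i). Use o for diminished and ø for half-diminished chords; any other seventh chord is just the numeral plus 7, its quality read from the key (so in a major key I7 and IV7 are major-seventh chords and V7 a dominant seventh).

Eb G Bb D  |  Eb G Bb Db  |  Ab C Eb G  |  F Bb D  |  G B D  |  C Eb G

I7 - V7/IV - IV7 - V64 - V/vi - vi

Eb-G-Bb-D: major seventh chord on Eb = scale degree 1 → I7.
Eb-G-Bb-Db is the secondary dominant of IV (dominant seventh chord on Eb): V7/IV.
Ab-C-Eb-G: root Ab is the subdominant; major seventh chord there is IV7.
F-Bb-D has root Bb, degree 5 in Eb major, so V64.
G-B-D: a major triad on G, the applied dominant of vi → V/vi.
C-Eb-G has root C, degree 6 in Eb major, so vi.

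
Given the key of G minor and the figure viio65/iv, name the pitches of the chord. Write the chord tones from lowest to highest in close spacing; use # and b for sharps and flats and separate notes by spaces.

The slash marks an applied leading-tone chord: viio of iv. In G minor, iv is C, so the leading tone to it is B, a half step below.
Building a fully diminished seventh chord on B gives B-D-F-Ab.
The figured bass 65 indicates first inversion, placing the third (D) in the bass: D-F-Ab-B.

D F Ab B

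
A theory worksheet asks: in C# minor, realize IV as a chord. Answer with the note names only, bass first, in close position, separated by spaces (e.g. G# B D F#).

Scale degree 4 in C# minor is F#; here the chord built on it is altered to a major triad. IV is the major subdominant, borrowed from the parallel major.
So the chord is F#-A#-C#.

F# A# C#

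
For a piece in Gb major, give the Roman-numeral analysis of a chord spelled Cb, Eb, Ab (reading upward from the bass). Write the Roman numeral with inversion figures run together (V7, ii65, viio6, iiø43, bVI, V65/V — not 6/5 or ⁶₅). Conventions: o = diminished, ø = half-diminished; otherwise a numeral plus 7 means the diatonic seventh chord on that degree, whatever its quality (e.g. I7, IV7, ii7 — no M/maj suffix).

ii6

The pitches Ab-Cb-Eb form a minor triad rooted on Ab.
Ab is scale degree 2 in Gb major, and a minor triad on that degree is written ii.
With Cb in the bass the chord is in first inversion, so the figured bass is 6.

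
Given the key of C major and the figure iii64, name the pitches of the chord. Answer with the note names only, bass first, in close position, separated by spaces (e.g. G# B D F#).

The numeral's case and figure indicate a minor triad. In C major its root, the mediant, is E.
Stacking thirds from E gives E-G-B.
With the 64 figure the chord is in second inversion; from the bass B upward in close position it reads B-E-G.

B E G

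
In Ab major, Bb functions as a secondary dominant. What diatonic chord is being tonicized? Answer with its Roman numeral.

V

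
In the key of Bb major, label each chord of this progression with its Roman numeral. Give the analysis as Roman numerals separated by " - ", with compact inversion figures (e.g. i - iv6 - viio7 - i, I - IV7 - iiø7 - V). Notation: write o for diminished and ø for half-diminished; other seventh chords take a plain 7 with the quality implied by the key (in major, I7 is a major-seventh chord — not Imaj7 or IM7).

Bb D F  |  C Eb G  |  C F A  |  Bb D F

I - ii - V64 - I

Bb-D-F: major triad on Bb = scale degree 1 → I.
C-Eb-G: root C is the supertonic; minor triad there is ii.
C-F-A: root F is the dominant; major triad there is V64.
Bb-D-F has root Bb, degree 1 in Bb major, so I.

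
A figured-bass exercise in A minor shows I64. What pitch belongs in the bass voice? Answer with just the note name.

I in A minor has root A; the chord is A-C#-E.
The figure 64 means second inversion — the fifth is in the bass.

E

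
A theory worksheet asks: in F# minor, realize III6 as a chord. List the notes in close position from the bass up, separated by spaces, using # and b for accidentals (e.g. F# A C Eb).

The numeral's case and figure indicate a major triad. In F# minor its root, scale degree 3, is A.
That chord is spelled A-C#-E.
With the 6 figure the chord is in first inversion; from the bass C# upward in close position it reads C#-E-A.

C# E A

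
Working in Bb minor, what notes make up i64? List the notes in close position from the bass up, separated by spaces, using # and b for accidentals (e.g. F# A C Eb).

In Bb minor, the tonic is Bb, and the diatonic chord built there is a minor triad.
Stacking thirds from Bb gives Bb-Db-F.
The figured bass 64 indicates second inversion, placing the fifth (F) in the bass: F-Bb-Db.

F Bb Db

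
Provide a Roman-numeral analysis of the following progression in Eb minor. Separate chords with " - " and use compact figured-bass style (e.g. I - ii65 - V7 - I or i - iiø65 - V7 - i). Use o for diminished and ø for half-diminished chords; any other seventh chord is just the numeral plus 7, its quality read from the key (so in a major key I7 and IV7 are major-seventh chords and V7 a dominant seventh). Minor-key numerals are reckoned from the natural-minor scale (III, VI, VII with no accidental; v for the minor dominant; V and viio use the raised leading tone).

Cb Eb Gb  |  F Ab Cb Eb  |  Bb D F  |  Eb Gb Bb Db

VI - iiø7 - V - i7

Cb-Eb-Gb: root Cb is the submediant; major triad there is VI.
F-Ab-Cb-Eb has root F, degree 2 in Eb minor, so iiø7.
Bb-D-F: root Bb is the dominant; major triad there is V.
Eb-Gb-Bb-Db: root Eb is the tonic; minor seventh chord there is i7.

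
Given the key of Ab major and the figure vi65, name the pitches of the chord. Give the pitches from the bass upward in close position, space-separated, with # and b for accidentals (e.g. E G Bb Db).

Ab C Eb F

In Ab major, the submediant is F, and the diatonic chord built there is a minor seventh chord.
That chord is spelled F-Ab-C-Eb.
With the 65 figure the chord is in first inversion; from the bass Ab upward in close position it reads Ab-C-Eb-F.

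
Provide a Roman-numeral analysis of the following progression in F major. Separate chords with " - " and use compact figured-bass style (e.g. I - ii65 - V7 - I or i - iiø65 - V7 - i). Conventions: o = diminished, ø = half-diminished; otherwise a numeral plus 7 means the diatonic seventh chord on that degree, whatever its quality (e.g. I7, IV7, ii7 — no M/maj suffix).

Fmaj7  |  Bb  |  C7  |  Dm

I7 - IV - V7 - vi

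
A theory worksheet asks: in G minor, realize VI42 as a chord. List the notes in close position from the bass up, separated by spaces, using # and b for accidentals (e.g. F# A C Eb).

D Eb G Bb

In G minor, scale degree 6 is Eb, and the diatonic chord built there is a major seventh chord.
Stacking thirds from Eb gives Eb-G-Bb-D.
With the 42 figure the chord is in third inversion; from the bass D upward in close position it reads D-Eb-G-Bb.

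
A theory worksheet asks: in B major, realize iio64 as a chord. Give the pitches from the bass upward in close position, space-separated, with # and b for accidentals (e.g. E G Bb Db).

G C# E

Scale degree 2 in B major is C#; here the chord built on it is altered to a diminished triad. iio64 is the diminished supertonic triad, borrowed from the parallel minor.
So the chord is C#-E-G, a diminished triad.
The figured bass 64 indicates second inversion, placing the fifth (G) in the bass: G-C#-E.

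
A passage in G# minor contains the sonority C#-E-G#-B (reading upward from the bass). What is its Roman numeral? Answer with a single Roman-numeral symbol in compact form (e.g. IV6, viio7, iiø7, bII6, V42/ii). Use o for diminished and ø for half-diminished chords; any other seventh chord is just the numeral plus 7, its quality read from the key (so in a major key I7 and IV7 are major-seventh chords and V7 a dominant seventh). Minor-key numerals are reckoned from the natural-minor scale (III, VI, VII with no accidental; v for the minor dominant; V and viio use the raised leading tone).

iv7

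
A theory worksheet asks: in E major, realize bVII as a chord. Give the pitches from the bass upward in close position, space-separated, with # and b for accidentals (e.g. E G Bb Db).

Scale degree 7 in E major is D#; lowering it a half step gives D. bVII is a major triad on the lowered seventh degree (the subtonic), borrowed from the parallel minor.
So the chord is D-F#-A.

D F# A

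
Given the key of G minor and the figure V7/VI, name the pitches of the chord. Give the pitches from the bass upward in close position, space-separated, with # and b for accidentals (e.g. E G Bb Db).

Bb D F Ab

V7/VI is a secondary dominant — the dominant seventh of VI. VI in G minor is Eb, so the applied chord's root is Bb, a perfect fifth above.
Building a dominant seventh chord on Bb gives Bb-D-F-Ab.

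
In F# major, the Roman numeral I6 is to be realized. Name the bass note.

A#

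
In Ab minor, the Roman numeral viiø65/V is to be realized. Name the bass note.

F

The applied chord viiø65/V is rooted on D: D-F-Ab-C.
The figure 65 means first inversion — the third is in the bass.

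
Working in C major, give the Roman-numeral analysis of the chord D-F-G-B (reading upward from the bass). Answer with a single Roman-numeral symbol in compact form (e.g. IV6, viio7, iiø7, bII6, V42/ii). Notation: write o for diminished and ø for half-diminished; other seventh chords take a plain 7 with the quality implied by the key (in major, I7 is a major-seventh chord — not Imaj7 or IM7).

The pitches G-B-D-F form a dominant seventh chord rooted on G.
G is scale degree 5 in C major, and a dominant seventh chord on that degree is written V7.
With D in the bass the chord is in second inversion, so the figured bass is 43.

V43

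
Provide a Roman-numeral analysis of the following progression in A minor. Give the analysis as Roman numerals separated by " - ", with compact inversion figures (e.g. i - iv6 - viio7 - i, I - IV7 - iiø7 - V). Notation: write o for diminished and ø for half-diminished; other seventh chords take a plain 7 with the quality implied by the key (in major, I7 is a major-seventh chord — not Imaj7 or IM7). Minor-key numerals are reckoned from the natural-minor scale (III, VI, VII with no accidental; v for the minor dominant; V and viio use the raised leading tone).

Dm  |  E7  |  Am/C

Dm has root D, degree 4 in A minor, so iv.
E7: dominant seventh chord on E = scale degree 5 → V7.
Am/C: root A is the tonic; minor triad there is i6.

iv - V7 - i6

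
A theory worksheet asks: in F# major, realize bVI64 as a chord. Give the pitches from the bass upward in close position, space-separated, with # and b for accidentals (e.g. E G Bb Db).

A D F#

bVI64 is a major triad on the lowered sixth degree, borrowed from the parallel minor. In F# major that root is D.
So the chord is D-F#-A, a major triad.
With the 64 figure the chord is in second inversion; from the bass A upward in close position it reads A-D-F#.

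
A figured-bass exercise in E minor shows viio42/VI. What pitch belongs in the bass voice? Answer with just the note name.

The applied chord viio42/VI is rooted on B: B-D-F-Ab.
The figure 42 means third inversion — the seventh is in the bass.

Ab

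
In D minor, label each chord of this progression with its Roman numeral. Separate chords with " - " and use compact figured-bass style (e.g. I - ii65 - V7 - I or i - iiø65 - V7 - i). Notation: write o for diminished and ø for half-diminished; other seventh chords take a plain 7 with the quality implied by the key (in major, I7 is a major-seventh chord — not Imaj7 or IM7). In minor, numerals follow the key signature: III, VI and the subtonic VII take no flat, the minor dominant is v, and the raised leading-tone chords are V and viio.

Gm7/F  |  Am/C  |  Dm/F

Gm7/F: root G is the subdominant; minor seventh chord there is iv42.
Am/C has root A, degree 5 in D minor, so v6.
Dm/F: root D is the tonic; minor triad there is i6.

iv42 - v6 - i6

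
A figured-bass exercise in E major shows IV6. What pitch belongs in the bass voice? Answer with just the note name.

IV in E major has root A; the chord is A-C#-E.
The figure 6 means first inversion — the third is in the bass.

C#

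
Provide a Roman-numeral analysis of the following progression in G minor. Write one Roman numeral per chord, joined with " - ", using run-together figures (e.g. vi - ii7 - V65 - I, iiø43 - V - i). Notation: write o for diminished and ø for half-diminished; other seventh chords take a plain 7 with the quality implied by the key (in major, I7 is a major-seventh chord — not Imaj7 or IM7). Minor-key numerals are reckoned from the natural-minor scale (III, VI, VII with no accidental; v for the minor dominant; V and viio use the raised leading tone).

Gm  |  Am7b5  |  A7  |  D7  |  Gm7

Gm has root G, degree 1 in G minor, so i.
Am7b5: half-diminished seventh chord on A = scale degree 2 → iiø7.
A7: a dominant seventh chord on A, the applied dominant of V → V7/V.
D7 has root D, degree 5 in G minor, so V7.
Gm7: minor seventh chord on G = scale degree 1 → i7.

i - iiø7 - V7/V - V7 - i7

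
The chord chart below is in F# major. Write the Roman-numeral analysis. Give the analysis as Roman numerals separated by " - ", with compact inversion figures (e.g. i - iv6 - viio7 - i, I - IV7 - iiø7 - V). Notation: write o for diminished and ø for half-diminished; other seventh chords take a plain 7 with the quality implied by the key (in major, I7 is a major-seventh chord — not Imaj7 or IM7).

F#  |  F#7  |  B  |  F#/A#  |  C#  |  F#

I - V7/IV - IV - I6 - V - I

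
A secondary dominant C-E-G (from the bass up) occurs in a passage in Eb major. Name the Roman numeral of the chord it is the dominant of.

The chord is a major triad on C.
A dominant resolves down a perfect fifth: C → F. In Eb major, F is scale degree 2, i.e. ii.

ii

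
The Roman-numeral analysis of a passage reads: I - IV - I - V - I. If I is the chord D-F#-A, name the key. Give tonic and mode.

The chord D is a major triad rooted on D; its label is I.
If D is scale degree 1 and the mode makes that degree carry a major triad, the tonic is D and the mode is major.

D major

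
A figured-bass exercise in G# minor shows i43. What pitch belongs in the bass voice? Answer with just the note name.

i in G# minor has root G#; the chord is G#-B-D#-F#.
The figure 43 means second inversion — the fifth is in the bass.

D#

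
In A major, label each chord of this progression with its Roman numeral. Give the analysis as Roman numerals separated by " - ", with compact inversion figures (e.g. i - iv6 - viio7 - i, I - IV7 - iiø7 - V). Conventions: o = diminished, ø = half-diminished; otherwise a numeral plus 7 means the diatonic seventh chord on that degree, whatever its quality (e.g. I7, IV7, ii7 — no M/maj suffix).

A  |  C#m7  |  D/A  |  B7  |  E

I - iii7 - IV64 - V7/V - V

A has root A, degree 1 in A major, so I.
C#m7: minor seventh chord on C# = scale degree 3 → iii7.
D/A: root D is the subdominant; major triad there is IV64.
B7 is the secondary dominant of V (dominant seventh chord on B): V7/V.
E: root E is the dominant; major triad there is V.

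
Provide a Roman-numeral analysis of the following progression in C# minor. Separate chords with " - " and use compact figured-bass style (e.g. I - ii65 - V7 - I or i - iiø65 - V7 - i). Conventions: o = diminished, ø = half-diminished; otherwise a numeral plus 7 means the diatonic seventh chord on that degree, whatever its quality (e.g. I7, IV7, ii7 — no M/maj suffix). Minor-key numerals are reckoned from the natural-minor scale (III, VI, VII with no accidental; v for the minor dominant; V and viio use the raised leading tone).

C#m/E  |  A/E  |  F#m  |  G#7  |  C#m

i6 - VI64 - iv - V7 - i

C#m/E has root C#, degree 1 in C# minor, so i6.
A/E has root A, degree 6 in C# minor, so VI64.
F#m: minor triad on F# = scale degree 4 → iv.
G#7: dominant seventh chord on G# = scale degree 5 → V7.
C#m: minor triad on C# = scale degree 1 → i.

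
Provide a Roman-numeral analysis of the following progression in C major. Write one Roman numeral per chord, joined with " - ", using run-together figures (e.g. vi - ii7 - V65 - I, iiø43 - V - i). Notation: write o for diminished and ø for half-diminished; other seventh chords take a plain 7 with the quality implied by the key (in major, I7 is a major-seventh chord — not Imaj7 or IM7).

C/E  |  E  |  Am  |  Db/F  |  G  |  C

C/E: root C is the tonic; major triad there is I6.
E: a major triad on E, the applied dominant of vi → V/vi.
Am: minor triad on A = scale degree 6 → vi.
Db/F: Db with this quality isn't in the key; a major triad on b2 is the Neapolitan sixth, bII6 (third, F, in the bass — hence the 6).
G has root G, degree 5 in C major, so V.
C: major triad on C = scale degree 1 → I.

I6 - V/vi - vi - bII6 - V - I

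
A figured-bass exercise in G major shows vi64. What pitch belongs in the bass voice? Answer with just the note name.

B

vi in G major has root E; the chord is E-G-B.
The figure 64 means second inversion — the fifth is in the bass.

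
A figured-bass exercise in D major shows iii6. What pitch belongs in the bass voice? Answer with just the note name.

A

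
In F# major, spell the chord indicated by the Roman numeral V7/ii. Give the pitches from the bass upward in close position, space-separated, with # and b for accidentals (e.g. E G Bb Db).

D# F## A# C#

V7/ii is a secondary dominant — the dominant seventh of ii. ii in F# major is G#, so the applied chord's root is D#, a perfect fifth above.
Building a dominant seventh chord on D# gives D#-F##-A#-C#.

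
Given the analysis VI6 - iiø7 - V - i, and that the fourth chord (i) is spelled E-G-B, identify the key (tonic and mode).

The anchor chord is a minor triad on E, labeled i.
If E is scale degree 1 and the mode makes that degree carry a minor triad, the tonic is E and the mode is minor.

E minor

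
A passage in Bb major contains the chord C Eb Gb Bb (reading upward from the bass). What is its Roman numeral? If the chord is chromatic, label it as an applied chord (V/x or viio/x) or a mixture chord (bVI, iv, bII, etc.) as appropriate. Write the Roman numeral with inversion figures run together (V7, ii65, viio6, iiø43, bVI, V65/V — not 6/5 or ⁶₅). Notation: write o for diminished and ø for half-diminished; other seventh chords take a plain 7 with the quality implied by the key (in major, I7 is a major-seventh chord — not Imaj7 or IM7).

Stacked in thirds the chord is C-Eb-Gb-Bb: a half-diminished seventh chord on C.
C is the second degree of Bb major. This is the half-diminished supertonic seventh, borrowed from the parallel minor.

iiø7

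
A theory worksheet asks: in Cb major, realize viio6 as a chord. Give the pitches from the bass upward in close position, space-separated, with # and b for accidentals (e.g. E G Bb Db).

In Cb major, the seventh degree is Bb, and the diatonic chord built there is a diminished triad.
That chord is spelled Bb-Db-Fb.
The figured bass 6 indicates first inversion, placing the third (Db) in the bass: Db-Fb-Bb.

Db Fb Bb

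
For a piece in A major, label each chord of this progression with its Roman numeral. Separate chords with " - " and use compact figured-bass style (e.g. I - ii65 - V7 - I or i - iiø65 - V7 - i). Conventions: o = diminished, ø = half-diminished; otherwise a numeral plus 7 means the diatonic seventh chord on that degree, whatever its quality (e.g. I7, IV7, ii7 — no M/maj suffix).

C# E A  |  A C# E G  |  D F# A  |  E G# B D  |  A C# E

I6 - V7/IV - IV - V7 - I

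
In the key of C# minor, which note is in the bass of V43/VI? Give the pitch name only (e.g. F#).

The applied chord V43/VI is rooted on E: E-G#-B-D.
The figure 43 means second inversion — the fifth is in the bass.

B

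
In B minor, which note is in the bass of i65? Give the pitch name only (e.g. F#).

D

i in B minor has root B; the chord is B-D-F#-A.
The figure 65 means first inversion — the third is in the bass.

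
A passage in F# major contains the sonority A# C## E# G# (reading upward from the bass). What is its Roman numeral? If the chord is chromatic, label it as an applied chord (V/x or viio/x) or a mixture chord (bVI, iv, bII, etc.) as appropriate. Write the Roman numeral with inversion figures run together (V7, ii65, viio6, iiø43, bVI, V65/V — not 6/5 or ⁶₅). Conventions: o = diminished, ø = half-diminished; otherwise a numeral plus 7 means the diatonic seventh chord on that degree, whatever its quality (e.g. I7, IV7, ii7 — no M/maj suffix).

V7/vi

Stacked in thirds the chord is A#-C##-E#-G#: a dominant seventh chord on A#.
A# is not a diatonic chord root with this quality in F# major, but it lies a perfect fifth above D# (vi), so the chord functions as an applied dominant of vi.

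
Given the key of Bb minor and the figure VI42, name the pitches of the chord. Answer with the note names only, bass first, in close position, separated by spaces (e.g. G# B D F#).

The numeral's case and figure indicate a major seventh chord. In Bb minor its root, scale degree 6, is Gb.
Stacking thirds from Gb gives Gb-Bb-Db-F.
The figured bass 42 indicates third inversion, placing the seventh (F) in the bass: F-Gb-Bb-Db.

F Gb Bb Db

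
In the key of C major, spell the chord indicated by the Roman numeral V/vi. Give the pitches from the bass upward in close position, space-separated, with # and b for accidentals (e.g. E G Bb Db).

The slash means an applied dominant: we want the dominant of vi. In C major, vi is A minor, and its dominant is built on E.
Building a major triad on E gives E-G#-B.

E G# B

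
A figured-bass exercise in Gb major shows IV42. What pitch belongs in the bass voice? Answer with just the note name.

Bb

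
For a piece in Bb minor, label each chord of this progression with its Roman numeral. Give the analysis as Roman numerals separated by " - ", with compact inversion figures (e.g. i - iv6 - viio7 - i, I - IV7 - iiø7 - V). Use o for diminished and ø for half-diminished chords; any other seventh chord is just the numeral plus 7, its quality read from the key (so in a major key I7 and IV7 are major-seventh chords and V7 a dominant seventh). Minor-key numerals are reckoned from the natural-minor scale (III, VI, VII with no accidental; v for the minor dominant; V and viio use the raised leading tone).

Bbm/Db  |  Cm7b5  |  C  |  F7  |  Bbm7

i6 - iiø7 - V/V - V7 - i7

Bbm/Db: minor triad on Bb = scale degree 1 → i6.
Cm7b5: root C is the supertonic; half-diminished seventh chord there is iiø7.
C: a major triad on C, the applied dominant of V → V/V.
F7: dominant seventh chord on F = scale degree 5 → V7.
Bbm7: minor seventh chord on Bb = scale degree 1 → i7.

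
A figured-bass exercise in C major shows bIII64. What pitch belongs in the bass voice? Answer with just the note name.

bIII in C major has root Eb; the chord is Eb-G-Bb.
The figure 64 means second inversion — the fifth is in the bass.

Bb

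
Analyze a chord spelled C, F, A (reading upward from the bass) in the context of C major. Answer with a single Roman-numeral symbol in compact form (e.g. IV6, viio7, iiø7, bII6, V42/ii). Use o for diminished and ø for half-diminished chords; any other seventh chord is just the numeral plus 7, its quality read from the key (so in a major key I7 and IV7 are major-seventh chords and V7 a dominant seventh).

IV64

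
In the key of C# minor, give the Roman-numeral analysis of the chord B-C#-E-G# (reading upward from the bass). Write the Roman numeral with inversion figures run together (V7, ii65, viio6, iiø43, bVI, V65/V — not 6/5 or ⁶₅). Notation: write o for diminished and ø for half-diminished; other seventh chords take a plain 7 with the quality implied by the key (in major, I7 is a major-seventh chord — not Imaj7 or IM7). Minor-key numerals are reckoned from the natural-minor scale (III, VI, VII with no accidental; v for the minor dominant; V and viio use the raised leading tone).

i42

Stacked in thirds the chord is C#-E-G#-B: a minor seventh chord on C#.
C# is scale degree 1 in C# minor, and a minor seventh chord on that degree is written i7.
With B in the bass the chord is in third inversion, so the figured bass is 42.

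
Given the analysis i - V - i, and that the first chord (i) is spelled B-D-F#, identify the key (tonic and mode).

B minor

i is given as B-D-F# — a minor triad with root B.
If B is scale degree 1 and the mode makes that degree carry a minor triad, the tonic is B and the mode is minor.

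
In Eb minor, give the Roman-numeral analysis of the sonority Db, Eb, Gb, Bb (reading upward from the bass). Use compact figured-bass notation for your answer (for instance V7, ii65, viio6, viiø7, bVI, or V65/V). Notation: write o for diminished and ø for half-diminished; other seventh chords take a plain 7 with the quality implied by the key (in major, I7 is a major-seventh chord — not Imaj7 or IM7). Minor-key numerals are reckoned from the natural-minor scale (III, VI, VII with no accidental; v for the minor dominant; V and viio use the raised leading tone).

Stacked in thirds the chord is Eb-Gb-Bb-Db: a minor seventh chord on Eb.
Eb is scale degree 1 in Eb minor, and a minor seventh chord on that degree is written i7.
With Db in the bass the chord is in third inversion, so the figured bass is 42.

i42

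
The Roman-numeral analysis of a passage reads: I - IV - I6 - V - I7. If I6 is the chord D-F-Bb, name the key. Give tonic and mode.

Bb major

The anchor chord is a major triad on Bb, labeled I6.
If Bb is scale degree 1 and the mode makes that degree carry a major triad, the tonic is Bb and the mode is major.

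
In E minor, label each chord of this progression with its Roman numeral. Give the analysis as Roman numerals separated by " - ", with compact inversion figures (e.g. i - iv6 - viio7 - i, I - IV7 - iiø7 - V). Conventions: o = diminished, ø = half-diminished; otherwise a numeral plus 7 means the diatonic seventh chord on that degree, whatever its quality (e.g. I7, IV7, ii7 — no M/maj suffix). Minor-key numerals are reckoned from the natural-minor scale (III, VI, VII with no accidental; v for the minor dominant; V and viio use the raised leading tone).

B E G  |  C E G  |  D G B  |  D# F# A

i64 - VI - III64 - viio

B-E-G has root E, degree 1 in E minor, so i64.
C-E-G: root C is the submediant; major triad there is VI.
D-G-B has root G, degree 3 in E minor, so III64.
D#-F#-A has root D#, degree 7 in E minor, so viio.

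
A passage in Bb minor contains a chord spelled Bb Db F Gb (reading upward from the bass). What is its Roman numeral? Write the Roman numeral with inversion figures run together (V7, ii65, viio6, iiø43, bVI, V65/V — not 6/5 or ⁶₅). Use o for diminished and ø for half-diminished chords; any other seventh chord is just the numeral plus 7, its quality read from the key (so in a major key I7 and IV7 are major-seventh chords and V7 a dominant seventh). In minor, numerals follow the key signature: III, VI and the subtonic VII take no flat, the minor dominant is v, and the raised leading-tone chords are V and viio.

VI65

Stacked in thirds the chord is Gb-Bb-Db-F: a major seventh chord on Gb.
Gb is scale degree 6 in Bb minor, and a major seventh chord on that degree is written VI7.
With Bb in the bass the chord is in first inversion, so the figured bass is 65.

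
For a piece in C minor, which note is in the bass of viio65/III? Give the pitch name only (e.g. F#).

The applied chord viio65/III is rooted on D: D-F-Ab-Cb.
The figure 65 means first inversion — the third is in the bass.

F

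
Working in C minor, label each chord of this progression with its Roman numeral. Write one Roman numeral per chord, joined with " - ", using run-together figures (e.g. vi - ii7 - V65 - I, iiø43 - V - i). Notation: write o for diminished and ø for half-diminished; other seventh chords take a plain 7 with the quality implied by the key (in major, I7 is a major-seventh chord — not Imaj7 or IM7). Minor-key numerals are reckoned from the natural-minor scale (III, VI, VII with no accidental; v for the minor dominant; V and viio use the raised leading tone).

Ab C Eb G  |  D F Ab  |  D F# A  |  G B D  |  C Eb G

Ab-C-Eb-G has root Ab, degree 6 in C minor, so VI7.
D-F-Ab: diminished triad on D = scale degree 2 → iio.
D-F#-A: chromatic; D is V of V, so V/V.
G-B-D: root G is the dominant; major triad there is V.
C-Eb-G: root C is the tonic; minor triad there is i.

VI7 - iio - V/V - V - i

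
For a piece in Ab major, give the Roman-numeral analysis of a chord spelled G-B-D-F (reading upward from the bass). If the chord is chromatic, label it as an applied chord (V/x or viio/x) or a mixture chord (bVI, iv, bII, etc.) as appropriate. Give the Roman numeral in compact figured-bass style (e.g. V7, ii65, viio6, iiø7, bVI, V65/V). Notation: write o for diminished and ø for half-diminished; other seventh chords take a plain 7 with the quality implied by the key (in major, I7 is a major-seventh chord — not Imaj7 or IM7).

V7/iii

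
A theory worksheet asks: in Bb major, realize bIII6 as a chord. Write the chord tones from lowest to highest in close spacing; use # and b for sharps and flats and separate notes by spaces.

Scale degree 3 in Bb major is D; lowering it a half step gives Db. bIII6 is a major triad on the lowered third degree, borrowed from the parallel minor.
So the chord is Db-F-Ab.
The figured bass 6 indicates first inversion, placing the third (F) in the bass: F-Ab-Db.

F Ab Db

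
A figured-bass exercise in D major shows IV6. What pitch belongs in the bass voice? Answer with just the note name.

B

IV in D major has root G; the chord is G-B-D.
The figure 6 means first inversion — the third is in the bass.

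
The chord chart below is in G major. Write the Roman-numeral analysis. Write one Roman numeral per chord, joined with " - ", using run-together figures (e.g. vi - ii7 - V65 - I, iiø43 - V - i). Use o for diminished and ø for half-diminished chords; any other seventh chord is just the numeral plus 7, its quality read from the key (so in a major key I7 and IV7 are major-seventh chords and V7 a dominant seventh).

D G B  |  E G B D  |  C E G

D-G-B: major triad on G = scale degree 1 → I64.
E-G-B-D has root E, degree 6 in G major, so vi7.
C-E-G has root C, degree 4 in G major, so IV.

I64 - vi7 - IV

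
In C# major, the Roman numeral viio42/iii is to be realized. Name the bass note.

C#

The applied chord viio42/iii is rooted on D##: D##-F##-A#-C#.
The figure 42 means third inversion — the seventh is in the bass.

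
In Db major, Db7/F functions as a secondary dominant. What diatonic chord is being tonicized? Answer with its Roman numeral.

IV

The chord is a dominant seventh chord on Db.
A dominant resolves down a perfect fifth: Db → Gb. In Db major, Gb is scale degree 4, i.e. IV.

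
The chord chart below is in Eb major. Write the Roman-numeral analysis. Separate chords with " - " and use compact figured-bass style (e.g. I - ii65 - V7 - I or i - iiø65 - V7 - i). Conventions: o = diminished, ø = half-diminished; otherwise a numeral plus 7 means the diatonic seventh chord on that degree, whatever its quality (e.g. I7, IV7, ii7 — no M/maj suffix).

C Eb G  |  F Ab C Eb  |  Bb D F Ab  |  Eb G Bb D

C-Eb-G has root C, degree 6 in Eb major, so vi.
F-Ab-C-Eb: root F is the supertonic; minor seventh chord there is ii7.
Bb-D-F-Ab has root Bb, degree 5 in Eb major, so V7.
Eb-G-Bb-D: major seventh chord on Eb = scale degree 1 → I7.

vi - ii7 - V7 - I7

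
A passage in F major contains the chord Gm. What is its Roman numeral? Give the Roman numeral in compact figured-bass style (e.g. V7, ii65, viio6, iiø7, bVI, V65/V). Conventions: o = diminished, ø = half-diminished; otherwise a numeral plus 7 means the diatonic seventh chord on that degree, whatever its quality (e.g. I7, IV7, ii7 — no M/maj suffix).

The pitches G-Bb-D form a minor triad rooted on G.
In F major, G is the supertonic; the diatonic minor triad there is ii.

ii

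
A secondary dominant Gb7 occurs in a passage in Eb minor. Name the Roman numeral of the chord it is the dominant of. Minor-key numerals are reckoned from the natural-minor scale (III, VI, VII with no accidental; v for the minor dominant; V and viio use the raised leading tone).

VI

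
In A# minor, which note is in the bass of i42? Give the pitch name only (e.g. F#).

i in A# minor has root A#; the chord is A#-C#-E#-G#.
The figure 42 means third inversion — the seventh is in the bass.

G#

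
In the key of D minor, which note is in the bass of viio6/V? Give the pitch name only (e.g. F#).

The applied chord viio6/V is rooted on G#: G#-B-D.
The figure 6 means first inversion — the third is in the bass.

B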